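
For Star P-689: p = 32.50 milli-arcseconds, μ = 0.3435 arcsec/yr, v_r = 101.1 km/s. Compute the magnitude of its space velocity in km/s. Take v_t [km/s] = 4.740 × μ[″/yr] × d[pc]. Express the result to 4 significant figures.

112.8 km/s

d = 1/p = 1/0.03250″ = 30.769 pc.
v_t = 4.740 μ d = 4.740 × 0.3435 × 30.769 = 50.098 km/s.
v = √(v_r² + v_t²) = √(101.1² + 50.098²) = √12731 = 112.83 km/s.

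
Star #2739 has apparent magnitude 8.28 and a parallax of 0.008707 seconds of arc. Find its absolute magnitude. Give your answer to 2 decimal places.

d = 1/p = 1/0.008707″ = 114.85 pc.
m − M = 5 log₁₀(114.85) − 5 = 10.3007 − 5 = 5.3007.
M = m − (m − M) = 8.28 − 5.3007 = 2.98.

M = 2.98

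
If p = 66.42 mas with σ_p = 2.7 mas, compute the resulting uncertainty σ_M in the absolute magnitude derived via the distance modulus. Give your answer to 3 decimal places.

σ_M = 0.088 mag

M = m − 5 log₁₀ d + 5 = m + 5 log₁₀ p + 5, so ∂M/∂p = 5/(p ln 10).
σ_M = (5/ln 10) · (σ_p/p) = 2.1715 × 2.7/66.42 = 2.1715 × 0.04065 = 0.088271.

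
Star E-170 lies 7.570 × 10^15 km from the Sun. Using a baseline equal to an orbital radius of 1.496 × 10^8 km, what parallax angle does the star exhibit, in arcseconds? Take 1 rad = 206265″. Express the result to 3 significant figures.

0.00408 arcsec

θ ≈ B/d = (1.496 × 10^8) / (7.570 × 10^15) = 1.9762 × 10^-8 rad.
In arcseconds: 1.9762 × 10^-8 × 206265 = 0.0040762″.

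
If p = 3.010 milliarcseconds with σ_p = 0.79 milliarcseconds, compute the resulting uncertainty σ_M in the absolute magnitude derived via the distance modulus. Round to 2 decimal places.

σ_M = 0.57 mag

M = m − 5 log₁₀ d + 5 = m + 5 log₁₀ p + 5, so ∂M/∂p = 5/(p ln 10).
σ_M = (5/ln 10) · (σ_p/p) = 2.1715 × 0.79/3.010 = 2.1715 × 0.26246 = 0.56993.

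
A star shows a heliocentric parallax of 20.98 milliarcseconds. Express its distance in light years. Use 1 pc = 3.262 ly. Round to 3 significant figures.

155 light years

p = 20.98 milliarcseconds = 0.02098 arcsec.
d = 1/p = 1/0.02098 = 47.664 pc.
In light-years: 47.664 × 3.262 = 155.48 ly.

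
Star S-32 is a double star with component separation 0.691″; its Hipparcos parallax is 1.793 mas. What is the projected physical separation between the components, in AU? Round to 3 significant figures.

385 AU

d = 1/p = 1/0.001793″ = 557.72 pc.
At distance d (pc), an angle of θ arcsec spans θ·d AU: s = 0.691 × 557.72 = 385.38 AU.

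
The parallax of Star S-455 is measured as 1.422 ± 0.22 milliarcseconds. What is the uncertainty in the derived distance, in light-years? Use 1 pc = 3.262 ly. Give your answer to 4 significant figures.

354.9 ly

d = 1/p, so σ_d = σ_p / p².
σ_d = 0.000220 / (0.001422)² = 0.000220 / 0.0000020221 = 108.8 pc = 108.8 × 3.262 ly = 354.91 ly.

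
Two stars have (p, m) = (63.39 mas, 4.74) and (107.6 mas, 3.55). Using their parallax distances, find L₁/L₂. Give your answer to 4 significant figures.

d₁ = 1/p₁ = 1/0.06339″ = 15.775 pc; d₂ = 1/p₂ = 1/0.1076″ = 9.2937 pc.
M₁ = m₁ − 5 log₁₀ d₁ + 5 = 4.74 − 5.9898 + 5 = 3.7502.
M₂ = 3.55 − 4.8409 + 5 = 3.7091.
L₁/L₂ = 10^(0.4(M₂ − M₁)) = 10^(0.4 × (-0.0411)) = 10^(-0.01644) = 0.96285.

L₁/L₂ = 0.9629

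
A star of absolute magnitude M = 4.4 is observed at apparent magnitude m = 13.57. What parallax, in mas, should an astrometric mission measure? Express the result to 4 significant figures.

m − M = 13.57 − 4.4 = 9.17.
d = 10^((m−M)/5 + 1) = 10^2.834 = 682.34 pc.
p = 1/d = 1/682.34 = 0.0014655 arcsec = 1.4655 mas.

1.466 mas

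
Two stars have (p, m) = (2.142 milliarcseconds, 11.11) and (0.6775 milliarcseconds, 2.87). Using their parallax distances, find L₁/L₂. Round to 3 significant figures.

d₁ = 1/p₁ = 1/0.002142″ = 466.85 pc; d₂ = 1/p₂ = 1/0.0006775″ = 1476 pc.
M₁ = m₁ − 5 log₁₀ d₁ + 5 = 11.11 − 13.3459 + 5 = 2.7641.
M₂ = 2.87 − 15.8454 + 5 = -7.9754.
L₁/L₂ = 10^(0.4(M₂ − M₁)) = 10^(0.4 × (-10.7395)) = 10^(-4.29580) = 0.000050606.

L₁/L₂ = 5.06 × 10^-5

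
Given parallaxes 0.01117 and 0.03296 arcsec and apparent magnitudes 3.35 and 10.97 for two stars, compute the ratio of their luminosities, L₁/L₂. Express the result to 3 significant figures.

L₁/L₂ = 9720

d₁ = 1/p₁ = 1/0.01117″ = 89.526 pc; d₂ = 1/p₂ = 1/0.03296″ = 30.34 pc.
M₁ = m₁ − 5 log₁₀ d₁ + 5 = 3.35 − 9.7597 + 5 = -1.4097.
M₂ = 10.97 − 7.4101 + 5 = 8.5599.
L₁/L₂ = 10^(0.4(M₂ − M₁)) = 10^(0.4 × 9.9696) = 10^3.98784 = 9723.9.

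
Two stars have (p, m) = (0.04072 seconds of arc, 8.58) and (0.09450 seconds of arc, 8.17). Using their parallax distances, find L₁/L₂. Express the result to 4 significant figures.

L₁/L₂ = 3.692

d₁ = 1/p₁ = 1/0.04072″ = 24.558 pc; d₂ = 1/p₂ = 1/0.09450″ = 10.582 pc.
M₁ = m₁ − 5 log₁₀ d₁ + 5 = 8.58 − 6.9510 + 5 = 6.6290.
M₂ = 8.17 − 5.1228 + 5 = 8.0472.
L₁/L₂ = 10^(0.4(M₂ − M₁)) = 10^(0.4 × 1.4182) = 10^0.56728 = 3.6922.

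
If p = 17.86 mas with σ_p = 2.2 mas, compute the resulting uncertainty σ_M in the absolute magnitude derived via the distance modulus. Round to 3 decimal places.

M = m − 5 log₁₀ d + 5 = m + 5 log₁₀ p + 5, so ∂M/∂p = 5/(p ln 10).
σ_M = (5/ln 10) · (σ_p/p) = 2.1715 × 2.2/17.86 = 2.1715 × 0.12318 = 0.26749.

σ_M = 0.267 mag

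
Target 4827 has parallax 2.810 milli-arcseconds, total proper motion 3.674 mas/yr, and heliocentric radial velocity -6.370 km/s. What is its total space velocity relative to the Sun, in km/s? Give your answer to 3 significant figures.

d = 1/p = 1/0.002810″ = 355.87 pc.
μ = 3.674 mas/yr = 0.003674 ″/yr.
v_t = 4.740 μ d = 4.740 × 0.003674 × 355.87 = 6.1974 km/s.
v = √(v_r² + v_t²) = √((-6.370)² + 6.1974²) = √78.9847 = 8.8873 km/s.

8.89 km/s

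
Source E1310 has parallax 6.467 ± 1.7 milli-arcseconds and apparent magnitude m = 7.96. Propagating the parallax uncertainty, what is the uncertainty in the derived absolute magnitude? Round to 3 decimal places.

M = m − 5 log₁₀ d + 5 = m + 5 log₁₀ p + 5, so ∂M/∂p = 5/(p ln 10).
σ_M = (5/ln 10) · (σ_p/p) = 2.1715 × 1.7/6.467 = 2.1715 × 0.26287 = 0.57082.

σ_M = 0.571 mag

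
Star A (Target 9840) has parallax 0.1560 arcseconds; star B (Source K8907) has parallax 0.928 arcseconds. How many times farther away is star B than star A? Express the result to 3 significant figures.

0.168

Since d = 1/p, d_B/d_A = p_A/p_B.
= 0.1560 / 0.928 = 0.1681.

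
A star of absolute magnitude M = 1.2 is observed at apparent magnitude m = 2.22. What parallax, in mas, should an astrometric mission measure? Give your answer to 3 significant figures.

62.5 mas

m − M = 2.22 − 1.2 = 1.02.
d = 10^((m−M)/5 + 1) = 10^1.204 = 15.996 pc.
p = 1/d = 1/15.996 = 0.062516 arcsec = 62.516 mas.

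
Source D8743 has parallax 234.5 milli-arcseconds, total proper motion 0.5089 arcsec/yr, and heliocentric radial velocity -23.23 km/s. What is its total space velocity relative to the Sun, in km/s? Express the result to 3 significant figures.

d = 1/p = 1/0.2345″ = 4.2644 pc.
v_t = 4.740 μ d = 4.740 × 0.5089 × 4.2644 = 10.287 km/s.
v = √(v_r² + v_t²) = √((-23.23)² + 10.287²) = √645.455 = 25.406 km/s.

25.4 km/s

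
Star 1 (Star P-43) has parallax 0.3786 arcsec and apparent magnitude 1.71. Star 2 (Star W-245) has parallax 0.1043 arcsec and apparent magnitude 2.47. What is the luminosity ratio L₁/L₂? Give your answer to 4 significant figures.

L₁/L₂ = 0.1528

d₁ = 1/p₁ = 1/0.3786″ = 2.6413 pc; d₂ = 1/p₂ = 1/0.1043″ = 9.5877 pc.
M₁ = m₁ − 5 log₁₀ d₁ + 5 = 1.71 − 2.1091 + 5 = 4.6009.
M₂ = 2.47 − 4.9086 + 5 = 2.5614.
L₁/L₂ = 10^(0.4(M₂ − M₁)) = 10^(0.4 × (-2.0395)) = 10^(-0.81580) = 0.15283.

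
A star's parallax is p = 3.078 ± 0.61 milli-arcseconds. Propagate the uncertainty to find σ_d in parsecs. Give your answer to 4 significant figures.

64.39 pc

d = 1/p, so σ_d = σ_p / p².
σ_d = 0.000610 / (0.003078)² = 0.000610 / 0.0000094741 = 64.386 pc.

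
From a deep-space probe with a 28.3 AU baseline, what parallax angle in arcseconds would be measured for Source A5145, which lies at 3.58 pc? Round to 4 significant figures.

7.905 arcsec

p (arcsec) = B (AU) / d (pc).
p = 28.3 / 3.58 = 7.905 arcsec.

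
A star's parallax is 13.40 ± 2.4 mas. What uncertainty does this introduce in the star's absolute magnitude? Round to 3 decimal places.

M = m − 5 log₁₀ d + 5 = m + 5 log₁₀ p + 5, so ∂M/∂p = 5/(p ln 10).
σ_M = (5/ln 10) · (σ_p/p) = 2.1715 × 2.4/13.40 = 2.1715 × 0.1791 = 0.38892.

σ_M = 0.389 mag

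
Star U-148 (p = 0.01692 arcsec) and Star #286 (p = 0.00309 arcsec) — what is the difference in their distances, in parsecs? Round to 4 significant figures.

d_A = 1/0.01692″ = 59.102 pc; d_B = 1/0.003090″ = 323.62 pc.
|d_B − d_A| = |323.62 − 59.102| = 264.52 pc.

264.5 pc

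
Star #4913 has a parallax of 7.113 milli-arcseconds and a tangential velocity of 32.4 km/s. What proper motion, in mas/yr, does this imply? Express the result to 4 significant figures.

d = 1/p = 1/0.007113″ = 140.59 pc.
μ = v_t / (4.74 d) = 32.4 / (4.74 × 140.59) = 32.4 / 666.4 = 0.048619 ″/yr = 48.619 mas/yr.

48.62 mas/yr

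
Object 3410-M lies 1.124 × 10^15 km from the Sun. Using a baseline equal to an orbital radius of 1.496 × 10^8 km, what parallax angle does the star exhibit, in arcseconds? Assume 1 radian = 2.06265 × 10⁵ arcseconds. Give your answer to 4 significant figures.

θ ≈ B/d = (1.496 × 10^8) / (1.124 × 10^15) = 1.3310 × 10^-7 rad.
In arcseconds: 1.3310 × 10^-7 × 206265 = 0.027454″.

0.02745 arcsec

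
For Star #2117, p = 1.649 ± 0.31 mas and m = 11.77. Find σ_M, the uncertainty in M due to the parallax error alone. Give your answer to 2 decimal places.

σ_M = 0.41 mag

M = m − 5 log₁₀ d + 5 = m + 5 log₁₀ p + 5, so ∂M/∂p = 5/(p ln 10).
σ_M = (5/ln 10) · (σ_p/p) = 2.1715 × 0.31/1.649 = 2.1715 × 0.18799 = 0.40822.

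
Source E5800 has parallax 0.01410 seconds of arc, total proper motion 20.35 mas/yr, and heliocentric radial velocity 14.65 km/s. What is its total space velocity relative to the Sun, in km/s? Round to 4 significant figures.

16.17 km/s

d = 1/p = 1/0.01410″ = 70.922 pc.
μ = 20.35 mas/yr = 0.02035 ″/yr.
v_t = 4.740 μ d = 4.740 × 0.02035 × 70.922 = 6.8411 km/s.
v = √(v_r² + v_t²) = √(14.65² + 6.8411²) = √261.423 = 16.169 km/s.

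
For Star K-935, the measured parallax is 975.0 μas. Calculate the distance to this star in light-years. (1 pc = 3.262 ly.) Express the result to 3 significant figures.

3350 light years

p = 975.0 μas = 0.0009750 arcsec.
d = 1/p = 1/0.0009750 = 1025.6 pc.
In light-years: 1025.6 × 3.262 = 3345.5 ly.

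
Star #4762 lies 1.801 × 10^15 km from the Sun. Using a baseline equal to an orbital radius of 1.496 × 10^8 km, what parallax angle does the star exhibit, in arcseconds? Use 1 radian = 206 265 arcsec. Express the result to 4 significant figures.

θ ≈ B/d = (1.496 × 10^8) / (1.801 × 10^15) = 8.3065 × 10^-8 rad.
In arcseconds: 8.3065 × 10^-8 × 206265 = 0.017133″.

0.01713 arcsec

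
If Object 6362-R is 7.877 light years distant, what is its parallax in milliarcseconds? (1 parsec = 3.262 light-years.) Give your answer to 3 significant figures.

414 mas

d = 7.877 ly ÷ 3.262 = 2.4148 pc.
p = 1/d = 1/2.4148 = 0.41411 arcsec.
= 0.41411 × 1000 = 414.11 mas.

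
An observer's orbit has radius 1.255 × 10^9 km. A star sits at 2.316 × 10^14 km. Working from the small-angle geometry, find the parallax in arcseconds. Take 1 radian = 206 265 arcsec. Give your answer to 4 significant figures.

θ ≈ B/d = (1.255 × 10^9) / (2.316 × 10^14) = 5.4188 × 10^-6 rad.
In arcseconds: 5.4188 × 10^-6 × 206265 = 1.1177″.

1.118 arcsec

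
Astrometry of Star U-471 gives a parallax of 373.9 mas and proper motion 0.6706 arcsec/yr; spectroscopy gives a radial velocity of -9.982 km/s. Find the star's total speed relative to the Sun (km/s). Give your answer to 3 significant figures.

13.1 km/s

d = 1/p = 1/0.3739″ = 2.6745 pc.
v_t = 4.740 μ d = 4.740 × 0.6706 × 2.6745 = 8.5013 km/s.
v = √(v_r² + v_t²) = √((-9.982)² + 8.5013²) = √171.912 = 13.112 km/s.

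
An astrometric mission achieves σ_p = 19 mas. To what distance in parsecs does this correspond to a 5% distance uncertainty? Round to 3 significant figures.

2.63 pc

σ_d/d = σ_p/p, so the condition is σ_p/p ≤ 0.05, i.e. p ≥ σ_p/0.05.
p_min = 19/0.05 = 380 mas = 0.38 arcsec.
d_max = 1/p_min = 1/0.38 = 2.6316 pc.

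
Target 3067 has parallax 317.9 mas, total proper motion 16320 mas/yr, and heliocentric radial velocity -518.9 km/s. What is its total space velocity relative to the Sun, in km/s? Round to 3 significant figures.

573 km/s

d = 1/p = 1/0.3179″ = 3.1456 pc.
μ = 16320 mas/yr = 16.32 ″/yr.
v_t = 4.740 μ d = 4.740 × 16.32 × 3.1456 = 243.33 km/s.
v = √(v_r² + v_t²) = √((-518.9)² + 243.33²) = √328467 = 573.12 km/s.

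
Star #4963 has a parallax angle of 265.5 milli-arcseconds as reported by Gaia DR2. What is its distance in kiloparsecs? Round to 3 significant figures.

p = 265.5 milli-arcseconds = 0.2655 arcsec.
d = 1/p = 1/0.2655 = 3.7665 pc.
= 0.0037665 kpc.

0.00377 kpc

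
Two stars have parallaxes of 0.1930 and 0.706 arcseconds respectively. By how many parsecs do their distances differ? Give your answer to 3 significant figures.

d_A = 1/0.1930″ = 5.1813 pc; d_B = 1/0.7060″ = 1.4164 pc.
|d_B − d_A| = |1.4164 − 5.1813| = 3.7649 pc.

3.76 pc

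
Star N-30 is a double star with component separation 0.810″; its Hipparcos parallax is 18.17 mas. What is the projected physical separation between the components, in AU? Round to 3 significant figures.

44.6 AU

d = 1/p = 1/0.01817″ = 55.036 pc.
At distance d (pc), an angle of θ arcsec spans θ·d AU: s = 0.810 × 55.036 = 44.579 AU.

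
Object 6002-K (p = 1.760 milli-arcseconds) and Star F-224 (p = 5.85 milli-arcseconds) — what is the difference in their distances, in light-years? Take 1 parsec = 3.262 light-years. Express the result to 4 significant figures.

1296 ly

d_A = 1/0.001760″ = 568.18 pc; d_B = 1/0.005850″ = 170.94 pc.
|d_B − d_A| = |170.94 − 568.18| = 397.24 pc = 397.24 × 3.262 ly = 1295.8 ly.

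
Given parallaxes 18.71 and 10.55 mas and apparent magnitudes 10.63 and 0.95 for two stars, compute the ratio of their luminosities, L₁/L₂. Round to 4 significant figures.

L₁/L₂ = 4.269 × 10^-5

d₁ = 1/p₁ = 1/0.01871″ = 53.447 pc; d₂ = 1/p₂ = 1/0.01055″ = 94.787 pc.
M₁ = m₁ − 5 log₁₀ d₁ + 5 = 10.63 − 8.6396 + 5 = 6.9904.
M₂ = 0.95 − 9.8837 + 5 = -3.9337.
L₁/L₂ = 10^(0.4(M₂ − M₁)) = 10^(0.4 × (-10.9241)) = 10^(-4.36964) = 0.000042693.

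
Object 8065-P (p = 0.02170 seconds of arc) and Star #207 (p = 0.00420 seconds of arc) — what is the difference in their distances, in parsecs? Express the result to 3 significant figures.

192 pc

d_A = 1/0.02170″ = 46.083 pc; d_B = 1/0.004200″ = 238.1 pc.
|d_B − d_A| = |238.1 − 46.083| = 192.02 pc.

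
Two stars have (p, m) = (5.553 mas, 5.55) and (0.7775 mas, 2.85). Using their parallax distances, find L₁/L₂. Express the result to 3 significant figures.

d₁ = 1/p₁ = 1/0.005553″ = 180.08 pc; d₂ = 1/p₂ = 1/0.0007775″ = 1286.2 pc.
M₁ = m₁ − 5 log₁₀ d₁ + 5 = 5.55 − 11.2773 + 5 = -0.7273.
M₂ = 2.85 − 15.5465 + 5 = -7.6965.
L₁/L₂ = 10^(0.4(M₂ − M₁)) = 10^(0.4 × (-6.9692)) = 10^(-2.78768) = 0.0016305.

L₁/L₂ = 0.00163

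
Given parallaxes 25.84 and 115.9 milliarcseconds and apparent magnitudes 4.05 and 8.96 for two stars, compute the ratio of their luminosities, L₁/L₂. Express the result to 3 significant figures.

d₁ = 1/p₁ = 1/0.02584″ = 38.7 pc; d₂ = 1/p₂ = 1/0.1159″ = 8.6281 pc.
M₁ = m₁ − 5 log₁₀ d₁ + 5 = 4.05 − 7.9386 + 5 = 1.1114.
M₂ = 8.96 − 4.6796 + 5 = 9.2804.
L₁/L₂ = 10^(0.4(M₂ − M₁)) = 10^(0.4 × 8.1690) = 10^3.26760 = 1851.8.

L₁/L₂ = 1850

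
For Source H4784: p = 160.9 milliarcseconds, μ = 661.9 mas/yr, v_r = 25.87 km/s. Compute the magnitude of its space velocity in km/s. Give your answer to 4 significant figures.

d = 1/p = 1/0.1609″ = 6.215 pc.
μ = 661.9 mas/yr = 0.6619 ″/yr.
v_t = 4.740 μ d = 4.740 × 0.6619 × 6.215 = 19.499 km/s.
v = √(v_r² + v_t²) = √(25.87² + 19.499²) = √1049.47 = 32.396 km/s.

32.40 km/s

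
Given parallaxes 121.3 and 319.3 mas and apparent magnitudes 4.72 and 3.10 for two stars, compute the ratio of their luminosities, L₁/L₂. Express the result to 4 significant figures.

d₁ = 1/p₁ = 1/0.1213″ = 8.244 pc; d₂ = 1/p₂ = 1/0.3193″ = 3.1319 pc.
M₁ = m₁ − 5 log₁₀ d₁ + 5 = 4.72 − 4.5807 + 5 = 5.1393.
M₂ = 3.10 − 2.4790 + 5 = 5.6210.
L₁/L₂ = 10^(0.4(M₂ − M₁)) = 10^(0.4 × 0.4817) = 10^0.19268 = 1.5584.

L₁/L₂ = 1.558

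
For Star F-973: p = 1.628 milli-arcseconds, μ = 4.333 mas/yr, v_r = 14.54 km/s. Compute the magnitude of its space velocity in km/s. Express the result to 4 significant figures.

19.25 km/s

d = 1/p = 1/0.001628″ = 614.25 pc.
μ = 4.333 mas/yr = 0.004333 ″/yr.
v_t = 4.740 μ d = 4.740 × 0.004333 × 614.25 = 12.616 km/s.
v = √(v_r² + v_t²) = √(14.54² + 12.616²) = √370.575 = 19.25 km/s.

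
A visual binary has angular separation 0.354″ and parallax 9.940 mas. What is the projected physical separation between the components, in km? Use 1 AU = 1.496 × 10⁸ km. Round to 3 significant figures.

5.33 × 10^9 km

d = 1/p = 1/0.009940″ = 100.6 pc.
At distance d (pc), an angle of θ arcsec spans θ·d AU: s = 0.354 × 100.6 = 35.612 AU.
= 35.612 × 1.496 × 10⁸ km = 5.3276 × 10^9 km.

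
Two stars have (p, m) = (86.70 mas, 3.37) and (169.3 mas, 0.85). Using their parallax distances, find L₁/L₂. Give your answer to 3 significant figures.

L₁/L₂ = 0.374

d₁ = 1/p₁ = 1/0.08670″ = 11.534 pc; d₂ = 1/p₂ = 1/0.1693″ = 5.9067 pc.
M₁ = m₁ − 5 log₁₀ d₁ + 5 = 3.37 − 5.3099 + 5 = 3.0601.
M₂ = 0.85 − 3.8567 + 5 = 1.9933.
L₁/L₂ = 10^(0.4(M₂ − M₁)) = 10^(0.4 × (-1.0668)) = 10^(-0.42672) = 0.37435.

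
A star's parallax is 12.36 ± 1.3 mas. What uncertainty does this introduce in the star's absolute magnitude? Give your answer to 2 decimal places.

M = m − 5 log₁₀ d + 5 = m + 5 log₁₀ p + 5, so ∂M/∂p = 5/(p ln 10).
σ_M = (5/ln 10) · (σ_p/p) = 2.1715 × 1.3/12.36 = 2.1715 × 0.10518 = 0.2284.

σ_M = 0.23 mag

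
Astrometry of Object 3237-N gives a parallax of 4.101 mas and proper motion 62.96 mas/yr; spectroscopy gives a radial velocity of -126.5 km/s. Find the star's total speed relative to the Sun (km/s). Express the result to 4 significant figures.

145.9 km/s

d = 1/p = 1/0.004101″ = 243.84 pc.
μ = 62.96 mas/yr = 0.06296 ″/yr.
v_t = 4.740 μ d = 4.740 × 0.06296 × 243.84 = 72.769 km/s.
v = √(v_r² + v_t²) = √((-126.5)² + 72.769²) = √21297.6 = 145.94 km/s.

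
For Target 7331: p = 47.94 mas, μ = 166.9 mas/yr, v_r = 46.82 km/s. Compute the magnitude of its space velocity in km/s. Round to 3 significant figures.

49.6 km/s

d = 1/p = 1/0.04794″ = 20.859 pc.
μ = 166.9 mas/yr = 0.1669 ″/yr.
v_t = 4.740 μ d = 4.740 × 0.1669 × 20.859 = 16.502 km/s.
v = √(v_r² + v_t²) = √(46.82² + 16.502²) = √2464.43 = 49.643 km/s.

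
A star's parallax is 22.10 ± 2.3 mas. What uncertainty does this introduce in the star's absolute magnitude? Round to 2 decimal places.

σ_M = 0.23 mag

M = m − 5 log₁₀ d + 5 = m + 5 log₁₀ p + 5, so ∂M/∂p = 5/(p ln 10).
σ_M = (5/ln 10) · (σ_p/p) = 2.1715 × 2.3/22.10 = 2.1715 × 0.10407 = 0.22599.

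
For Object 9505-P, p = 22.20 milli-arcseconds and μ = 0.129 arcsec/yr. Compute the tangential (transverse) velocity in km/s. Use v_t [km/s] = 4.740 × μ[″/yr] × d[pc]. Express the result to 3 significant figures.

d = 1/p = 1/0.02220″ = 45.045 pc.
v_t = 4.74 × μ × d = 4.74 × 0.129 × 45.045 = 27.543 km/s.

27.5 km/s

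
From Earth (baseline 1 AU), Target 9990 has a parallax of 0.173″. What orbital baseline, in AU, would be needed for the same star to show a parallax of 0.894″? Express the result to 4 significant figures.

Parallax scales linearly with baseline: p ∝ B, so B = p_target / p_Earth × 1 AU.
B = 0.894 / 0.173 = 5.1676 AU.

5.168 AU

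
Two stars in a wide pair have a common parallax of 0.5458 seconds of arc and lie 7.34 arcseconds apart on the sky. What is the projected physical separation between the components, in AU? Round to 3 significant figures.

d = 1/p = 1/0.5458″ = 1.8322 pc.
At distance d (pc), an angle of θ arcsec spans θ·d AU: s = 7.34 × 1.8322 = 13.448 AU.

13.4 AU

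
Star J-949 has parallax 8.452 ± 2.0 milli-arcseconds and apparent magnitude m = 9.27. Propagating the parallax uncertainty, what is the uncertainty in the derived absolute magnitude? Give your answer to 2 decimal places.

M = m − 5 log₁₀ d + 5 = m + 5 log₁₀ p + 5, so ∂M/∂p = 5/(p ln 10).
σ_M = (5/ln 10) · (σ_p/p) = 2.1715 × 2.0/8.452 = 2.1715 × 0.23663 = 0.51384.

σ_M = 0.51 mag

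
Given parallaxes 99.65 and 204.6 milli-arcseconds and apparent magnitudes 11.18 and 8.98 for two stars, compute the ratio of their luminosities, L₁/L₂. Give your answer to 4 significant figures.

d₁ = 1/p₁ = 1/0.09965″ = 10.035 pc; d₂ = 1/p₂ = 1/0.2046″ = 4.8876 pc.
M₁ = m₁ − 5 log₁₀ d₁ + 5 = 11.18 − 5.0076 + 5 = 11.1724.
M₂ = 8.98 − 3.4455 + 5 = 10.5345.
L₁/L₂ = 10^(0.4(M₂ − M₁)) = 10^(0.4 × (-0.6379)) = 10^(-0.25516) = 0.5557.

L₁/L₂ = 0.5557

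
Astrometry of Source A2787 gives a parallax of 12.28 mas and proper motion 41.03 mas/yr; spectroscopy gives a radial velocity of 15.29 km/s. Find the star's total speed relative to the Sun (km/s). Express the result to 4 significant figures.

d = 1/p = 1/0.01228″ = 81.433 pc.
μ = 41.03 mas/yr = 0.04103 ″/yr.
v_t = 4.740 μ d = 4.740 × 0.04103 × 81.433 = 15.837 km/s.
v = √(v_r² + v_t²) = √(15.29² + 15.837²) = √484.595 = 22.014 km/s.

22.01 km/s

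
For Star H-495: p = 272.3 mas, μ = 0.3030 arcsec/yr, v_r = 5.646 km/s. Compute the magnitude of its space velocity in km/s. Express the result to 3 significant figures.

7.73 km/s

d = 1/p = 1/0.2723″ = 3.6724 pc.
v_t = 4.740 μ d = 4.740 × 0.3030 × 3.6724 = 5.2744 km/s.
v = √(v_r² + v_t²) = √(5.646² + 5.2744²) = √59.6966 = 7.7264 km/s.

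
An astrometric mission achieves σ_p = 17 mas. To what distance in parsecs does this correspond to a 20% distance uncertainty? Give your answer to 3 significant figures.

11.8 pc

σ_d/d = σ_p/p, so the condition is σ_p/p ≤ 0.20, i.e. p ≥ σ_p/0.20.
p_min = 17/0.20 = 85 mas = 0.085 arcsec.
d_max = 1/p_min = 1/0.085 = 11.765 pc.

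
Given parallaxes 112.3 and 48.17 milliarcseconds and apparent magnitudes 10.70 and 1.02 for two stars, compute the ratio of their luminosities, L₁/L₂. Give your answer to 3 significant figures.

d₁ = 1/p₁ = 1/0.1123″ = 8.9047 pc; d₂ = 1/p₂ = 1/0.04817″ = 20.76 pc.
M₁ = m₁ − 5 log₁₀ d₁ + 5 = 10.70 − 4.7481 + 5 = 10.9519.
M₂ = 1.02 − 6.5861 + 5 = -0.5661.
L₁/L₂ = 10^(0.4(M₂ − M₁)) = 10^(0.4 × (-11.5180)) = 10^(-4.60720) = 0.000024706.

L₁/L₂ = 2.47 × 10^-5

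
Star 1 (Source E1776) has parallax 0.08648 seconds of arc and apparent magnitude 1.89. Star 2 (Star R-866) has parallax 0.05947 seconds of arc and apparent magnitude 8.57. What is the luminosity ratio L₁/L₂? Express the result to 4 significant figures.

d₁ = 1/p₁ = 1/0.08648″ = 11.563 pc; d₂ = 1/p₂ = 1/0.05947″ = 16.815 pc.
M₁ = m₁ − 5 log₁₀ d₁ + 5 = 1.89 − 5.3154 + 5 = 1.5746.
M₂ = 8.57 − 6.1285 + 5 = 7.4415.
L₁/L₂ = 10^(0.4(M₂ − M₁)) = 10^(0.4 × 5.8669) = 10^2.34676 = 222.21.

L₁/L₂ = 222.2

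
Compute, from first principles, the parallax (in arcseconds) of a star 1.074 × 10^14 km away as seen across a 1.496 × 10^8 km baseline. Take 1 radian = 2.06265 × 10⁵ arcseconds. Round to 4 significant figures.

0.2873 arcsec

θ ≈ B/d = (1.496 × 10^8) / (1.074 × 10^14) = 1.3929 × 10^-6 rad.
In arcseconds: 1.3929 × 10^-6 × 206265 = 0.28731″.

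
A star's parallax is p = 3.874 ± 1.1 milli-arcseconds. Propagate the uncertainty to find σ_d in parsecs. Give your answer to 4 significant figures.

73.29 pc

d = 1/p, so σ_d = σ_p / p².
σ_d = 0.00110 / (0.003874)² = 0.00110 / 0.000015008 = 73.294 pc.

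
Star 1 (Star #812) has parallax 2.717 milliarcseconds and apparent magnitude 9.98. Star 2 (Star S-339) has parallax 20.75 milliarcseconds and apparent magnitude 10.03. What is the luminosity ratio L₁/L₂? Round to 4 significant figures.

d₁ = 1/p₁ = 1/0.002717″ = 368.05 pc; d₂ = 1/p₂ = 1/0.02075″ = 48.193 pc.
M₁ = m₁ − 5 log₁₀ d₁ + 5 = 9.98 − 12.8295 + 5 = 2.1505.
M₂ = 10.03 − 8.4149 + 5 = 6.6151.
L₁/L₂ = 10^(0.4(M₂ − M₁)) = 10^(0.4 × 4.4646) = 10^1.78584 = 61.072.

L₁/L₂ = 61.07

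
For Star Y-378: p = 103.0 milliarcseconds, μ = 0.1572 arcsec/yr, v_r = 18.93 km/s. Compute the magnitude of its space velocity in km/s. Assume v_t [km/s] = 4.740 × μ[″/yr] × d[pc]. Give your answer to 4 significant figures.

20.27 km/s

d = 1/p = 1/0.1030″ = 9.7087 pc.
v_t = 4.740 μ d = 4.740 × 0.1572 × 9.7087 = 7.2342 km/s.
v = √(v_r² + v_t²) = √(18.93² + 7.2342²) = √410.679 = 20.265 km/s.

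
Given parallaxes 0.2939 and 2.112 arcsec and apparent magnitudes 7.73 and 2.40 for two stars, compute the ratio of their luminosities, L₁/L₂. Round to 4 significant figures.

d₁ = 1/p₁ = 1/0.2939″ = 3.4025 pc; d₂ = 1/p₂ = 1/2.112″ = 0.47348 pc.
M₁ = m₁ − 5 log₁₀ d₁ + 5 = 7.73 − 2.6590 + 5 = 10.0710.
M₂ = 2.40 − (-1.6235) + 5 = 9.0235.
L₁/L₂ = 10^(0.4(M₂ − M₁)) = 10^(0.4 × (-1.0475)) = 10^(-0.41900) = 0.38107.

L₁/L₂ = 0.3811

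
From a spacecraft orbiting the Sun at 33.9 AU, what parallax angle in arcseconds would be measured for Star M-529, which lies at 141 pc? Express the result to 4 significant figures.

0.2404 arcsec

p (arcsec) = B (AU) / d (pc).
p = 33.9 / 141 = 0.24043 arcsec.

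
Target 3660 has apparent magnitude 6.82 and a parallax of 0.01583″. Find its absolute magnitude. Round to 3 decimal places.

d = 1/p = 1/0.01583″ = 63.171 pc.
m − M = 5 log₁₀(63.171) − 5 = 9.0026 − 5 = 4.0026.
M = m − (m − M) = 6.82 − 4.0026 = 2.817.

M = 2.817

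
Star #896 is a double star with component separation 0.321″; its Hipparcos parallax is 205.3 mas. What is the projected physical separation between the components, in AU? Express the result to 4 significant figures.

d = 1/p = 1/0.2053″ = 4.8709 pc.
At distance d (pc), an angle of θ arcsec spans θ·d AU: s = 0.321 × 4.8709 = 1.5636 AU.

1.564 AU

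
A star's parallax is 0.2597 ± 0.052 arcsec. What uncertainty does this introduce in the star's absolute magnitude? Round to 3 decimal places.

σ_M = 0.435 mag

M = m − 5 log₁₀ d + 5 = m + 5 log₁₀ p + 5, so ∂M/∂p = 5/(p ln 10).
σ_M = (5/ln 10) · (σ_p/p) = 2.1715 × 0.052/0.2597 = 2.1715 × 0.20023 = 0.4348.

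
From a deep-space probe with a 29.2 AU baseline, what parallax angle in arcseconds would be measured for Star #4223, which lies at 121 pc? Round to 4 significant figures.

0.2413 arcsec

p (arcsec) = B (AU) / d (pc).
p = 29.2 / 121 = 0.24132 arcsec.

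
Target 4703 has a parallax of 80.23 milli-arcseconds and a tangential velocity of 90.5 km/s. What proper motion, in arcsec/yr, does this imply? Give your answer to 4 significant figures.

d = 1/p = 1/0.08023″ = 12.464 pc.
μ = v_t / (4.74 d) = 90.5 / (4.74 × 12.464) = 90.5 / 59.079 = 1.5318 ″/yr.

1.532 arcsec/yr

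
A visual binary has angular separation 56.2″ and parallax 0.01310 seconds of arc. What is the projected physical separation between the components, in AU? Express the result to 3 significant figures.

d = 1/p = 1/0.01310″ = 76.336 pc.
At distance d (pc), an angle of θ arcsec spans θ·d AU: s = 56.2 × 76.336 = 4290.1 AU.

4290 AU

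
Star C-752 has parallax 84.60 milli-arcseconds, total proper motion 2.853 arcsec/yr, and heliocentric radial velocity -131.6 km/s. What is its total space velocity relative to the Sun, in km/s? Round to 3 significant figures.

d = 1/p = 1/0.08460″ = 11.82 pc.
v_t = 4.740 μ d = 4.740 × 2.853 × 11.82 = 159.84 km/s.
v = √(v_r² + v_t²) = √((-131.6)² + 159.84²) = √42867.4 = 207.04 km/s.

207 km/s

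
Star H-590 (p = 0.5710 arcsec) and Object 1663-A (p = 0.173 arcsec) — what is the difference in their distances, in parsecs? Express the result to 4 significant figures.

d_A = 1/0.5710″ = 1.7513 pc; d_B = 1/0.1730″ = 5.7803 pc.
|d_B − d_A| = |5.7803 − 1.7513| = 4.029 pc.

4.029 pc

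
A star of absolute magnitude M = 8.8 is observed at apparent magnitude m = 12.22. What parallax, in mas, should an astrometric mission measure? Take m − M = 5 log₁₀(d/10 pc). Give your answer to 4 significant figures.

20.70 mas

m − M = 12.22 − 8.8 = 3.42.
d = 10^((m−M)/5 + 1) = 10^1.684 = 48.306 pc.
p = 1/d = 1/48.306 = 0.020701 arcsec = 20.701 mas.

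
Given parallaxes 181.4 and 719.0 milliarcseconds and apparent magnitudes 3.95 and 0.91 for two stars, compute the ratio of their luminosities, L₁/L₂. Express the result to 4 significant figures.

L₁/L₂ = 0.9554

d₁ = 1/p₁ = 1/0.1814″ = 5.5127 pc; d₂ = 1/p₂ = 1/0.7190″ = 1.3908 pc.
M₁ = m₁ − 5 log₁₀ d₁ + 5 = 3.95 − 3.7068 + 5 = 5.2432.
M₂ = 0.91 − 0.7163 + 5 = 5.1937.
L₁/L₂ = 10^(0.4(M₂ − M₁)) = 10^(0.4 × (-0.0495)) = 10^(-0.01980) = 0.95543.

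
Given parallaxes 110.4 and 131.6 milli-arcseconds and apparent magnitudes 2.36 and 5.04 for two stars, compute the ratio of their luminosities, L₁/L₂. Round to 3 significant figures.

d₁ = 1/p₁ = 1/0.1104″ = 9.058 pc; d₂ = 1/p₂ = 1/0.1316″ = 7.5988 pc.
M₁ = m₁ − 5 log₁₀ d₁ + 5 = 2.36 − 4.7852 + 5 = 2.5748.
M₂ = 5.04 − 4.4037 + 5 = 5.6363.
L₁/L₂ = 10^(0.4(M₂ − M₁)) = 10^(0.4 × 3.0615) = 10^1.22460 = 16.773.

L₁/L₂ = 16.8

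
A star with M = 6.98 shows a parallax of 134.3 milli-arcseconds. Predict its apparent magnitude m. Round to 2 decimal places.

m = 6.34

d = 1/p = 1/0.1343″ = 7.446 pc.
m − M = 5 log₁₀ d − 5 = 5 log₁₀(7.446) − 5 = 4.3596 − 5 = -0.6404.
m = M + (m − M) = 6.98 + (-0.6404) = 6.34.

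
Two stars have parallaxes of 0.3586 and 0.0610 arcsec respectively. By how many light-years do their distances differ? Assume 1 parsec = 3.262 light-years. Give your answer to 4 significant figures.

44.38 ly

d_A = 1/0.3586″ = 2.7886 pc; d_B = 1/0.06100″ = 16.393 pc.
|d_B − d_A| = |16.393 − 2.7886| = 13.604 pc = 13.604 × 3.262 ly = 44.376 ly.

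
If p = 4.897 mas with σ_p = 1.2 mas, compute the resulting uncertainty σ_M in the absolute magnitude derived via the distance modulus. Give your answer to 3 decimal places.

M = m − 5 log₁₀ d + 5 = m + 5 log₁₀ p + 5, so ∂M/∂p = 5/(p ln 10).
σ_M = (5/ln 10) · (σ_p/p) = 2.1715 × 1.2/4.897 = 2.1715 × 0.24505 = 0.53213.

σ_M = 0.532 mag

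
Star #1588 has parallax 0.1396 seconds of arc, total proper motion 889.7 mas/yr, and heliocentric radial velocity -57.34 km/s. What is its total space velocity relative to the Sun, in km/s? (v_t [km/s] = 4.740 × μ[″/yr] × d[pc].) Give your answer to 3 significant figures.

d = 1/p = 1/0.1396″ = 7.1633 pc.
μ = 889.7 mas/yr = 0.8897 ″/yr.
v_t = 4.740 μ d = 4.740 × 0.8897 × 7.1633 = 30.209 km/s.
v = √(v_r² + v_t²) = √((-57.34)² + 30.209²) = √4200.46 = 64.811 km/s.

64.8 km/s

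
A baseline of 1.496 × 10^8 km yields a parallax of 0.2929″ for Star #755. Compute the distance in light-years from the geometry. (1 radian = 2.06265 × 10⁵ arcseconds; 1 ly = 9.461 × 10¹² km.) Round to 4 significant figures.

θ = 0.2929″ = 0.2929/206265 = 1.4200 × 10^-6 rad.
d = B/θ = (1.496 × 10^8) / (1.4200 × 10^-6) = 1.0535 × 10^14 km = (1.0535 × 10^14) / (9.461 × 10^12) ly = 11.135 ly.

11.14 ly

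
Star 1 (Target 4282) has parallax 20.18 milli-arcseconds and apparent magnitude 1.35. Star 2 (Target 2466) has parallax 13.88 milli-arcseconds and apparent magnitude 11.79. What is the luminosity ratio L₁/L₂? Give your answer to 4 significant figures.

L₁/L₂ = 7095

d₁ = 1/p₁ = 1/0.02018″ = 49.554 pc; d₂ = 1/p₂ = 1/0.01388″ = 72.046 pc.
M₁ = m₁ − 5 log₁₀ d₁ + 5 = 1.35 − 8.4754 + 5 = -2.1254.
M₂ = 11.79 − 9.2880 + 5 = 7.5020.
L₁/L₂ = 10^(0.4(M₂ − M₁)) = 10^(0.4 × 9.6274) = 10^3.85096 = 7095.1.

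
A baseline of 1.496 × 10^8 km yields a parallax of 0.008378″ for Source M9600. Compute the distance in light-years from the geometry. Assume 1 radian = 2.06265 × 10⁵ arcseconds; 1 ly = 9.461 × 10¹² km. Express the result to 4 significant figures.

θ = 0.008378″ = 0.008378/206265 = 4.0618 × 10^-8 rad.
d = B/θ = (1.496 × 10^8) / (4.0618 × 10^-8) = 3.6831 × 10^15 km = (3.6831 × 10^15) / (9.461 × 10^12) ly = 389.29 ly.

389.3 ly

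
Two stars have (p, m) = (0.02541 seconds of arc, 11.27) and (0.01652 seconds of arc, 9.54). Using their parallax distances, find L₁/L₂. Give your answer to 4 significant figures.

L₁/L₂ = 0.08590

d₁ = 1/p₁ = 1/0.02541″ = 39.355 pc; d₂ = 1/p₂ = 1/0.01652″ = 60.533 pc.
M₁ = m₁ − 5 log₁₀ d₁ + 5 = 11.27 − 7.9750 + 5 = 8.2950.
M₂ = 9.54 − 8.9100 + 5 = 5.6300.
L₁/L₂ = 10^(0.4(M₂ − M₁)) = 10^(0.4 × (-2.6650)) = 10^(-1.06600) = 0.085901.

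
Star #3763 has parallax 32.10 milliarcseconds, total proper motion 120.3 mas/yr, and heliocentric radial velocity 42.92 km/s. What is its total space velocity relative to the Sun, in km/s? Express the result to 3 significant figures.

46.5 km/s

d = 1/p = 1/0.03210″ = 31.153 pc.
μ = 120.3 mas/yr = 0.1203 ″/yr.
v_t = 4.740 μ d = 4.740 × 0.1203 × 31.153 = 17.764 km/s.
v = √(v_r² + v_t²) = √(42.92² + 17.764²) = √2157.69 = 46.451 km/s.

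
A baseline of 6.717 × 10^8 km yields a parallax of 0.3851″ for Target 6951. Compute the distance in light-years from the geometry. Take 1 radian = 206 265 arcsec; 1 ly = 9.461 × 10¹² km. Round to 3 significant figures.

θ = 0.3851″ = 0.3851/206265 = 1.8670 × 10^-6 rad.
d = B/θ = (6.717 × 10^8) / (1.8670 × 10^-6) = 3.5978 × 10^14 km = (3.5978 × 10^14) / (9.461 × 10^12) ly = 38.028 ly.

38.0 ly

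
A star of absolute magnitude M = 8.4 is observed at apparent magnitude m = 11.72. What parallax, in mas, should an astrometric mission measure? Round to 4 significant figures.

m − M = 11.72 − 8.4 = 3.32.
d = 10^((m−M)/5 + 1) = 10^1.664 = 46.132 pc.
p = 1/d = 1/46.132 = 0.021677 arcsec = 21.677 mas.

21.68 mas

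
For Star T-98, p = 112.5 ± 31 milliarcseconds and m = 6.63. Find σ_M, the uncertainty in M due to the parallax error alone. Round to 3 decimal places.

σ_M = 0.598 mag

M = m − 5 log₁₀ d + 5 = m + 5 log₁₀ p + 5, so ∂M/∂p = 5/(p ln 10).
σ_M = (5/ln 10) · (σ_p/p) = 2.1715 × 31/112.5 = 2.1715 × 0.27556 = 0.59838.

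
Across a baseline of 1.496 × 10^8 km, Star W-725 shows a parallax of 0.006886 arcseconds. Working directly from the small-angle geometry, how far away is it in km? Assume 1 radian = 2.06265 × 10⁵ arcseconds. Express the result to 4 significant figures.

4.481 × 10^15 km

θ = 0.006886″ = 0.006886/206265 = 3.3384 × 10^-8 rad.
d = B/θ = (1.496 × 10^8) / (3.3384 × 10^-8) = 4.4812 × 10^15 km.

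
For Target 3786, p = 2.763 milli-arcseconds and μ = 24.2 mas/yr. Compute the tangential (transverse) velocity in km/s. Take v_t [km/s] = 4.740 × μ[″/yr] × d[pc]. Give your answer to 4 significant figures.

41.52 km/s

d = 1/p = 1/0.002763″ = 361.93 pc.
μ = 24.2 mas/yr = 0.0242 ″/yr.
v_t = 4.74 × μ × d = 4.74 × 0.0242 × 361.93 = 41.516 km/s.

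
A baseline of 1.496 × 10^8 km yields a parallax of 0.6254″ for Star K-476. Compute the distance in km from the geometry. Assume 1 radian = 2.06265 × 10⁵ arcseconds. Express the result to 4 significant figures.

4.934 × 10^13 km

θ = 0.6254″ = 0.6254/206265 = 3.0320 × 10^-6 rad.
d = B/θ = (1.496 × 10^8) / (3.0320 × 10^-6) = 4.9340 × 10^13 km.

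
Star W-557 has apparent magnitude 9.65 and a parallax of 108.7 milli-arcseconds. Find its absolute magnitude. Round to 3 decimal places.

M = 9.831

d = 1/p = 1/0.1087″ = 9.1996 pc.
m − M = 5 log₁₀(9.1996) − 5 = 4.8188 − 5 = -0.1812.
M = m − (m − M) = 9.65 − (-0.1812) = 9.831.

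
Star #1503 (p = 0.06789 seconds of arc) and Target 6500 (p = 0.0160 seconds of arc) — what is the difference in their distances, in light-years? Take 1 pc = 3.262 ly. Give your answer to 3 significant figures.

156 ly

d_A = 1/0.06789″ = 14.73 pc; d_B = 1/0.01600″ = 62.5 pc.
|d_B − d_A| = |62.5 − 14.73| = 47.77 pc = 47.77 × 3.262 ly = 155.83 ly.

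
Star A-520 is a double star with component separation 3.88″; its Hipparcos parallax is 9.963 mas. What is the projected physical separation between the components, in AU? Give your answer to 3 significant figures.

389 AU

d = 1/p = 1/0.009963″ = 100.37 pc.
At distance d (pc), an angle of θ arcsec spans θ·d AU: s = 3.88 × 100.37 = 389.44 AU.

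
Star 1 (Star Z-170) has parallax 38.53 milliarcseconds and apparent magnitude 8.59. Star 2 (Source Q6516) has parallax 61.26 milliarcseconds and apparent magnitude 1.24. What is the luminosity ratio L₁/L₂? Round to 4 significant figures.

d₁ = 1/p₁ = 1/0.03853″ = 25.954 pc; d₂ = 1/p₂ = 1/0.06126″ = 16.324 pc.
M₁ = m₁ − 5 log₁₀ d₁ + 5 = 8.59 − 7.0710 + 5 = 6.5190.
M₂ = 1.24 − 6.0641 + 5 = 0.1759.
L₁/L₂ = 10^(0.4(M₂ − M₁)) = 10^(0.4 × (-6.3431)) = 10^(-2.53724) = 0.0029024.

L₁/L₂ = 0.002902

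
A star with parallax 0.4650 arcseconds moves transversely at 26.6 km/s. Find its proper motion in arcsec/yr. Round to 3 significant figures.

d = 1/p = 1/0.4650″ = 2.1505 pc.
μ = v_t / (4.74 d) = 26.6 / (4.74 × 2.1505) = 26.6 / 10.193 = 2.6096 ″/yr.

2.61 arcsec/yr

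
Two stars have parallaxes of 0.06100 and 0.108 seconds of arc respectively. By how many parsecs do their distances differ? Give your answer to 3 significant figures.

d_A = 1/0.06100″ = 16.393 pc; d_B = 1/0.1080″ = 9.2593 pc.
|d_B − d_A| = |9.2593 − 16.393| = 7.1337 pc.

7.13 pc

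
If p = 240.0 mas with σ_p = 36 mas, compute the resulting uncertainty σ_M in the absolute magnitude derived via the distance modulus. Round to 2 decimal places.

σ_M = 0.33 mag

M = m − 5 log₁₀ d + 5 = m + 5 log₁₀ p + 5, so ∂M/∂p = 5/(p ln 10).
σ_M = (5/ln 10) · (σ_p/p) = 2.1715 × 36/240.0 = 2.1715 × 0.15 = 0.32573.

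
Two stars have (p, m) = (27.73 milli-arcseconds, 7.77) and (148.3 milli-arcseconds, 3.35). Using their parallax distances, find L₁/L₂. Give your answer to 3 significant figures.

d₁ = 1/p₁ = 1/0.02773″ = 36.062 pc; d₂ = 1/p₂ = 1/0.1483″ = 6.7431 pc.
M₁ = m₁ − 5 log₁₀ d₁ + 5 = 7.77 − 7.7852 + 5 = 4.9848.
M₂ = 3.35 − 4.1443 + 5 = 4.2057.
L₁/L₂ = 10^(0.4(M₂ − M₁)) = 10^(0.4 × (-0.7791)) = 10^(-0.31164) = 0.48793.

L₁/L₂ = 0.488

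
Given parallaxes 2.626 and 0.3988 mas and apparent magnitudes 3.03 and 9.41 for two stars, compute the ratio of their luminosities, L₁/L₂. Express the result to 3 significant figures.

L₁/L₂ = 8.22

d₁ = 1/p₁ = 1/0.002626″ = 380.81 pc; d₂ = 1/p₂ = 1/0.0003988″ = 2507.5 pc.
M₁ = m₁ − 5 log₁₀ d₁ + 5 = 3.03 − 12.9035 + 5 = -4.8735.
M₂ = 9.41 − 16.9962 + 5 = -2.5862.
L₁/L₂ = 10^(0.4(M₂ − M₁)) = 10^(0.4 × 2.2873) = 10^0.91492 = 8.2209.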